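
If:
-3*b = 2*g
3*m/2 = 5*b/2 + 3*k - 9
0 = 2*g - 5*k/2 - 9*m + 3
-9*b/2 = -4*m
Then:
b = -432/1195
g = 648/1195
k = 3702/1195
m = -486/1195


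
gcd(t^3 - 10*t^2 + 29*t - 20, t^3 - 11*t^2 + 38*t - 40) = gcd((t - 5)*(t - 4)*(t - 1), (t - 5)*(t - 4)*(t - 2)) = t^2 - 9*t + 20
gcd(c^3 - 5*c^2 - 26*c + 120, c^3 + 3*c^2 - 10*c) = c + 5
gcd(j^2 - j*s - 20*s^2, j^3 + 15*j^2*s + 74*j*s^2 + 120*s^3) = j + 4*s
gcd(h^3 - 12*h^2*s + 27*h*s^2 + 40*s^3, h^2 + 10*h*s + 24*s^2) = 1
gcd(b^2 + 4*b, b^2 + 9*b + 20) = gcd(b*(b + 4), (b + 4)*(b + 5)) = b + 4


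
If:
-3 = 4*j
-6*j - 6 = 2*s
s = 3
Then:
No Solution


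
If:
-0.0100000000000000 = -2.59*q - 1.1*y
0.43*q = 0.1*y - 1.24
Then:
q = -1.86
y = 4.39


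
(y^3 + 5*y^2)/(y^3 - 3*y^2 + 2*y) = y*(y + 5)/(y^2 - 3*y + 2)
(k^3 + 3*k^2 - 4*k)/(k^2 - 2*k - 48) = k*(-k^2 - 3*k + 4)/(-k^2 + 2*k + 48)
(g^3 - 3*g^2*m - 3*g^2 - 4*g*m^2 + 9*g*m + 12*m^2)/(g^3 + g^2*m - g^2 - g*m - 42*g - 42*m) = (g^2 - 4*g*m - 3*g + 12*m)/(g^2 - g - 42)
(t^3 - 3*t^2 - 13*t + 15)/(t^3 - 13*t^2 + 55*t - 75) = (t^2 + 2*t - 3)/(t^2 - 8*t + 15)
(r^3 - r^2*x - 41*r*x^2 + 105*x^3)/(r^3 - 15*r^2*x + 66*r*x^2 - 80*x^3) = (r^2 + 4*r*x - 21*x^2)/(r^2 - 10*r*x + 16*x^2)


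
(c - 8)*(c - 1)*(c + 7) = c^3 - 2*c^2 - 55*c + 56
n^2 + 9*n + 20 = (n + 4)*(n + 5)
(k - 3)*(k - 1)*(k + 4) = k^3 - 13*k + 12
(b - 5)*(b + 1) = b^2 - 4*b - 5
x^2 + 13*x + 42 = (x + 6)*(x + 7)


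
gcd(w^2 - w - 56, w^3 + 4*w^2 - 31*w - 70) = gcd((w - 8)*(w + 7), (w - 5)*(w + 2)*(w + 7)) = w + 7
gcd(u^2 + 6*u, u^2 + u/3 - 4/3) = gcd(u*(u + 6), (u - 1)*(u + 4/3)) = 1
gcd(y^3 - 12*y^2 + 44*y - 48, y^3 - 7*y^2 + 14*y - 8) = y^2 - 6*y + 8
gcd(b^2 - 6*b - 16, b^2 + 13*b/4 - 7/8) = 1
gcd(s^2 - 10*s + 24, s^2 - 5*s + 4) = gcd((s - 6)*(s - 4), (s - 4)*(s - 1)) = s - 4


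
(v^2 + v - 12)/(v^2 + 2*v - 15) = (v + 4)/(v + 5)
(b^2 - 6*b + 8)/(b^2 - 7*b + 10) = (b - 4)/(b - 5)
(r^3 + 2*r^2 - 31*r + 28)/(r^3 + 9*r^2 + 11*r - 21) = (r - 4)/(r + 3)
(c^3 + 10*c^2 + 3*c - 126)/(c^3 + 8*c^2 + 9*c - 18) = (c^2 + 4*c - 21)/(c^2 + 2*c - 3)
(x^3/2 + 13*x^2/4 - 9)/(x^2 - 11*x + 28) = (2*x^3 + 13*x^2 - 36)/(4*(x^2 - 11*x + 28))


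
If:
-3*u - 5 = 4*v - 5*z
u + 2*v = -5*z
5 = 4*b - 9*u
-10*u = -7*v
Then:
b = 125/352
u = -35/88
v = -25/44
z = 27/88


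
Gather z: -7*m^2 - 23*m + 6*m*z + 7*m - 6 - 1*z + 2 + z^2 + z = -7*m^2 + 6*m*z - 16*m + z^2 - 4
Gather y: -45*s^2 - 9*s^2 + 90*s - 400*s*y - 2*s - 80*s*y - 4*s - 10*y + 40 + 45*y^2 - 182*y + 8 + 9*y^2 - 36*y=-54*s^2 + 84*s + 54*y^2 + y*(-480*s - 228) + 48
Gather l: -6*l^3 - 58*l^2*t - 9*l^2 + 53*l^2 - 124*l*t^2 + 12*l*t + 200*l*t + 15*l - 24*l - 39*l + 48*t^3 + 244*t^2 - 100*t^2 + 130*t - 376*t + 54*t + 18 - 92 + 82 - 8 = -6*l^3 + l^2*(44 - 58*t) + l*(-124*t^2 + 212*t - 48) + 48*t^3 + 144*t^2 - 192*t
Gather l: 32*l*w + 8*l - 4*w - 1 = l*(32*w + 8) - 4*w - 1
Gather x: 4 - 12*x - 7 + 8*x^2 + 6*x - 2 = 8*x^2 - 6*x - 5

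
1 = 1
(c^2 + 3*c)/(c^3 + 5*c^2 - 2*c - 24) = c/(c^2 + 2*c - 8)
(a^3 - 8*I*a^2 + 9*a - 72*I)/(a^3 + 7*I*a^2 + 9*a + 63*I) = (a - 8*I)/(a + 7*I)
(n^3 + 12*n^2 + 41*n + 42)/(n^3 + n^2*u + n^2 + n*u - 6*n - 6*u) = (n^2 + 9*n + 14)/(n^2 + n*u - 2*n - 2*u)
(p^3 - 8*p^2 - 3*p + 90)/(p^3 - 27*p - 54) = (p - 5)/(p + 3)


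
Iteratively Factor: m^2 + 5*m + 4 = (m + 1)*(m + 4)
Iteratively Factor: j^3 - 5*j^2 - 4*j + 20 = (j - 2)*(j^2 - 3*j - 10) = (j - 5)*(j - 2)*(j + 2)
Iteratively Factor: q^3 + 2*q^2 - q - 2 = (q + 1)*(q^2 + q - 2) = (q + 1)*(q + 2)*(q - 1)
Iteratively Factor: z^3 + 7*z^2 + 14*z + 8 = (z + 2)*(z^2 + 5*z + 4) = (z + 2)*(z + 4)*(z + 1)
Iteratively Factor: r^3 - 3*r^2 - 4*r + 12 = (r + 2)*(r^2 - 5*r + 6) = (r - 3)*(r + 2)*(r - 2)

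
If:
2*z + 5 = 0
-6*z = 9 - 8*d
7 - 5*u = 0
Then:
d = -3/4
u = 7/5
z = -5/2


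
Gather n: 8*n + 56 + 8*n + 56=16*n + 112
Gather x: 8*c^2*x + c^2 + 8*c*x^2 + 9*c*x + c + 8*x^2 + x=c^2 + c + x^2*(8*c + 8) + x*(8*c^2 + 9*c + 1)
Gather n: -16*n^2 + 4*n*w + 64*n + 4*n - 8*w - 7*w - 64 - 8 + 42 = -16*n^2 + n*(4*w + 68) - 15*w - 30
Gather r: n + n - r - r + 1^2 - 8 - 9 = 2*n - 2*r - 16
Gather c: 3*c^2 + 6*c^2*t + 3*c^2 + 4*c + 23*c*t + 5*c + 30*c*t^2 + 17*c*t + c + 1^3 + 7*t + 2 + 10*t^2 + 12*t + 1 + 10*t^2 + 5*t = c^2*(6*t + 6) + c*(30*t^2 + 40*t + 10) + 20*t^2 + 24*t + 4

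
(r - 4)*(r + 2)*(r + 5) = r^3 + 3*r^2 - 18*r - 40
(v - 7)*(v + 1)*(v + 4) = v^3 - 2*v^2 - 31*v - 28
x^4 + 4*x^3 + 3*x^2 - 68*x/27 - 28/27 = (x - 2/3)*(x + 1/3)*(x + 2)*(x + 7/3)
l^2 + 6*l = l*(l + 6)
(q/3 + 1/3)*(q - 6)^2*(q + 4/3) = q^4/3 - 29*q^3/9 + 28*q^2/9 + 68*q/3 + 16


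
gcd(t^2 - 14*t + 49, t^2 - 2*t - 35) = t - 7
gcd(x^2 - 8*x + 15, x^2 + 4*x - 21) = x - 3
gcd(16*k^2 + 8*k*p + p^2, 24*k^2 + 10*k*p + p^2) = 4*k + p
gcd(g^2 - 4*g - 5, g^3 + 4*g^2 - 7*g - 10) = g + 1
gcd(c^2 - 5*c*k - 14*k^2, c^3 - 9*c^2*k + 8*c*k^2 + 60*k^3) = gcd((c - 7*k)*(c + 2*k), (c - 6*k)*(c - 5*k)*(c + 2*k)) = c + 2*k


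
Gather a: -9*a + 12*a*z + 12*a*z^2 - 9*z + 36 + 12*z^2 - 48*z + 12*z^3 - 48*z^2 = a*(12*z^2 + 12*z - 9) + 12*z^3 - 36*z^2 - 57*z + 36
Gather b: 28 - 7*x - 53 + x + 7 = -6*x - 18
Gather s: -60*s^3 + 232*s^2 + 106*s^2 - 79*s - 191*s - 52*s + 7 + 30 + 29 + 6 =-60*s^3 + 338*s^2 - 322*s + 72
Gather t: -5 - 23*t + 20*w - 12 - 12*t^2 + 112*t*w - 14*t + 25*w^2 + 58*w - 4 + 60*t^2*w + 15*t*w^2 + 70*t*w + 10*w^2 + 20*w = t^2*(60*w - 12) + t*(15*w^2 + 182*w - 37) + 35*w^2 + 98*w - 21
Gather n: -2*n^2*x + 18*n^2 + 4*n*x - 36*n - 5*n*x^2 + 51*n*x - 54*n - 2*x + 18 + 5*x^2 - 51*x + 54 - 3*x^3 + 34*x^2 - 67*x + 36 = n^2*(18 - 2*x) + n*(-5*x^2 + 55*x - 90) - 3*x^3 + 39*x^2 - 120*x + 108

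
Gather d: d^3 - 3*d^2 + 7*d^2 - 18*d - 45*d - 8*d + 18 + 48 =d^3 + 4*d^2 - 71*d + 66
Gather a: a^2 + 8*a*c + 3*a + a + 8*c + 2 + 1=a^2 + a*(8*c + 4) + 8*c + 3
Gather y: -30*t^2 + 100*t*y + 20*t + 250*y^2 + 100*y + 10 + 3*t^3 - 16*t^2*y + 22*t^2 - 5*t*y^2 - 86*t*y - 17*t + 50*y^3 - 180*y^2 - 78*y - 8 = 3*t^3 - 8*t^2 + 3*t + 50*y^3 + y^2*(70 - 5*t) + y*(-16*t^2 + 14*t + 22) + 2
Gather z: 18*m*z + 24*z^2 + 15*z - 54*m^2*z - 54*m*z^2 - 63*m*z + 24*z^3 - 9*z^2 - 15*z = 24*z^3 + z^2*(15 - 54*m) + z*(-54*m^2 - 45*m)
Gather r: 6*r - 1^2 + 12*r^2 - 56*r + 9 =12*r^2 - 50*r + 8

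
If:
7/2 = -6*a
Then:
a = -7/12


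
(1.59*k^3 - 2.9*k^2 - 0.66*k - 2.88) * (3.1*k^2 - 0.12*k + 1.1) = 4.929*k^5 - 9.1808*k^4 + 0.051*k^3 - 12.0388*k^2 - 0.3804*k - 3.168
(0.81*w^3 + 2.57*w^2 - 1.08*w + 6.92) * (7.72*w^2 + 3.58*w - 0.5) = 6.2532*w^5 + 22.7402*w^4 + 0.458*w^3 + 48.271*w^2 + 25.3136*w - 3.46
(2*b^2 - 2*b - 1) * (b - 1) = 2*b^3 - 4*b^2 + b + 1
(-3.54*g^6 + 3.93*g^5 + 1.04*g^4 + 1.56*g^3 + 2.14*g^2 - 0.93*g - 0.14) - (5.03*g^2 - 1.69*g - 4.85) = -3.54*g^6 + 3.93*g^5 + 1.04*g^4 + 1.56*g^3 - 2.89*g^2 + 0.76*g + 4.71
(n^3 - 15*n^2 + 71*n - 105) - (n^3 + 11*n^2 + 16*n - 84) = -26*n^2 + 55*n - 21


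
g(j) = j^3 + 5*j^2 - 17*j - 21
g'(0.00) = -17.00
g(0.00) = -21.00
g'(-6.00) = 31.00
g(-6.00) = 45.00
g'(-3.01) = -19.92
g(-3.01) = 48.20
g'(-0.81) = -23.13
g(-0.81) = -4.48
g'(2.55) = 28.01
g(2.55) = -15.26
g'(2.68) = 31.35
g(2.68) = -11.40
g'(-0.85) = -23.33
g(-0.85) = -3.55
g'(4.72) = 97.04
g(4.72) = 115.31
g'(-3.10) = -19.17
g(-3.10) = 49.96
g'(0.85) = -6.33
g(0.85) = -31.22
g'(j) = 3*j^2 + 10*j - 17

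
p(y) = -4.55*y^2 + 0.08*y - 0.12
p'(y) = 0.08 - 9.1*y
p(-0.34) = -0.67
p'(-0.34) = 3.17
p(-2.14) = -21.13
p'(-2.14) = 19.55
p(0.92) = -3.90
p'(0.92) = -8.29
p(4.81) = -105.00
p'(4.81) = -43.69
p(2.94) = -39.21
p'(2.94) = -26.67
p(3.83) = -66.56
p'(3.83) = -34.77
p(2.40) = -26.14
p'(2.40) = -21.76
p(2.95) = -39.48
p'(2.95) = -26.76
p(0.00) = -0.12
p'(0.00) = 0.08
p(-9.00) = -369.39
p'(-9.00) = 81.98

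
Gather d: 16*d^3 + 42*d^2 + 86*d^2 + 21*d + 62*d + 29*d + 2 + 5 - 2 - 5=16*d^3 + 128*d^2 + 112*d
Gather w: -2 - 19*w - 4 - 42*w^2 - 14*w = -42*w^2 - 33*w - 6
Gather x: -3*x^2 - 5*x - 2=-3*x^2 - 5*x - 2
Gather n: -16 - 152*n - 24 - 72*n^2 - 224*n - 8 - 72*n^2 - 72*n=-144*n^2 - 448*n - 48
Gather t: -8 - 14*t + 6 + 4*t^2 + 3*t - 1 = 4*t^2 - 11*t - 3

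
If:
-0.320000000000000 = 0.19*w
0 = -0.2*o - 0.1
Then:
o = -0.50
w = -1.68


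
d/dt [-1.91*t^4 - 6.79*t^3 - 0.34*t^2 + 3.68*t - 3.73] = -7.64*t^3 - 20.37*t^2 - 0.68*t + 3.68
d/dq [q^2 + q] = 2*q + 1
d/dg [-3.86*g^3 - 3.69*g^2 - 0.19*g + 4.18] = -11.58*g^2 - 7.38*g - 0.19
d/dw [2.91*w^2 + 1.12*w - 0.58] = 5.82*w + 1.12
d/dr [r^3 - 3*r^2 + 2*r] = 3*r^2 - 6*r + 2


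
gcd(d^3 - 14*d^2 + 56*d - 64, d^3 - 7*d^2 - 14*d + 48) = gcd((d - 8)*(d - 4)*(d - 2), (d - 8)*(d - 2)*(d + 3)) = d^2 - 10*d + 16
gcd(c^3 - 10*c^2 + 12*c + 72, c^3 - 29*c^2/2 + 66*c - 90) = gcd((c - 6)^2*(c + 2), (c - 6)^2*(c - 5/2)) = c^2 - 12*c + 36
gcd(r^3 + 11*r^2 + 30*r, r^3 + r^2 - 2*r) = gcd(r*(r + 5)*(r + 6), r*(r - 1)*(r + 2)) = r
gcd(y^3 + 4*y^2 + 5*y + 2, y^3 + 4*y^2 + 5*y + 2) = y^3 + 4*y^2 + 5*y + 2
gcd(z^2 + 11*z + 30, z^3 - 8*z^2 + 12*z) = 1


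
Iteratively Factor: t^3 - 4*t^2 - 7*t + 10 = (t + 2)*(t^2 - 6*t + 5) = (t - 1)*(t + 2)*(t - 5)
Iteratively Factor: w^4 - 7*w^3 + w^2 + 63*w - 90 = (w + 3)*(w^3 - 10*w^2 + 31*w - 30) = (w - 3)*(w + 3)*(w^2 - 7*w + 10) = (w - 5)*(w - 3)*(w + 3)*(w - 2)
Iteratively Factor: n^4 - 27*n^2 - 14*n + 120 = (n + 3)*(n^3 - 3*n^2 - 18*n + 40) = (n - 5)*(n + 3)*(n^2 + 2*n - 8) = (n - 5)*(n - 2)*(n + 3)*(n + 4)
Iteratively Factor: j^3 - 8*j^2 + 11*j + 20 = (j - 4)*(j^2 - 4*j - 5) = (j - 5)*(j - 4)*(j + 1)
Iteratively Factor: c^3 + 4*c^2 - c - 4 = (c + 4)*(c^2 - 1) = (c - 1)*(c + 4)*(c + 1)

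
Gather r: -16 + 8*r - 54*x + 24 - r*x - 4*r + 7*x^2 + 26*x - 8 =r*(4 - x) + 7*x^2 - 28*x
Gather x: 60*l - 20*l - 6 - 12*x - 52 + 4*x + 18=40*l - 8*x - 40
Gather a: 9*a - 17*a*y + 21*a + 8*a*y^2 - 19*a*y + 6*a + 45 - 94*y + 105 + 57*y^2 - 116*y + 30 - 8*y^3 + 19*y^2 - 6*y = a*(8*y^2 - 36*y + 36) - 8*y^3 + 76*y^2 - 216*y + 180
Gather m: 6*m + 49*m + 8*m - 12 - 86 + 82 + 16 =63*m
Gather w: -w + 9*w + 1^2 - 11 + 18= 8*w + 8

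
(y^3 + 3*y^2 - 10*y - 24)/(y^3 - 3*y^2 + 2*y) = (y^3 + 3*y^2 - 10*y - 24)/(y*(y^2 - 3*y + 2))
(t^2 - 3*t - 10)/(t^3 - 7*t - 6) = (t - 5)/(t^2 - 2*t - 3)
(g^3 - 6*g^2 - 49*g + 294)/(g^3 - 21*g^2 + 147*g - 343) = (g^2 + g - 42)/(g^2 - 14*g + 49)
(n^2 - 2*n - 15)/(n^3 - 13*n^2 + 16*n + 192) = (n - 5)/(n^2 - 16*n + 64)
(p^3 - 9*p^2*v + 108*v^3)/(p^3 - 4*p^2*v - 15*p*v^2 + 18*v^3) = (p - 6*v)/(p - v)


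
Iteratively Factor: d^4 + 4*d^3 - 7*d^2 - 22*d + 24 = (d + 4)*(d^3 - 7*d + 6) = (d - 2)*(d + 4)*(d^2 + 2*d - 3) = (d - 2)*(d + 3)*(d + 4)*(d - 1)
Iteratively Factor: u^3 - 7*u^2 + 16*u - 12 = (u - 3)*(u^2 - 4*u + 4) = (u - 3)*(u - 2)*(u - 2)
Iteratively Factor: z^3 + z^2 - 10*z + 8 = (z - 2)*(z^2 + 3*z - 4) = (z - 2)*(z + 4)*(z - 1)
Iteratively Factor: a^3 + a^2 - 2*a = (a)*(a^2 + a - 2) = a*(a - 1)*(a + 2)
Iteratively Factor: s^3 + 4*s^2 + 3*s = (s + 3)*(s^2 + s) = s*(s + 3)*(s + 1)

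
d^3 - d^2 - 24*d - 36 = (d - 6)*(d + 2)*(d + 3)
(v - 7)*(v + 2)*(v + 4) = v^3 - v^2 - 34*v - 56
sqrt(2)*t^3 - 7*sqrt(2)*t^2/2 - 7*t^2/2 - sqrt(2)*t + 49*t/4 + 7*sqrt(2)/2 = (t - 7/2)*(t - 2*sqrt(2))*(sqrt(2)*t + 1/2)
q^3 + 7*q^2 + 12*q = q*(q + 3)*(q + 4)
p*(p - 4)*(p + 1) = p^3 - 3*p^2 - 4*p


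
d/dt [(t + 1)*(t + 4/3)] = 2*t + 7/3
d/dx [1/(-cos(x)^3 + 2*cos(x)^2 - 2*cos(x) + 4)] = (-3*cos(x)^2 + 4*cos(x) - 2)*sin(x)/((sin(x)^2 - 3)^2*(cos(x) - 2)^2)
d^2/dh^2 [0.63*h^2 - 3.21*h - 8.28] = 1.26000000000000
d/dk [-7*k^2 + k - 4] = 1 - 14*k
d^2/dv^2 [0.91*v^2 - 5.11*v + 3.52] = 1.82000000000000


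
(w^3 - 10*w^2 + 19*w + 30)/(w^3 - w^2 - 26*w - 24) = (w - 5)/(w + 4)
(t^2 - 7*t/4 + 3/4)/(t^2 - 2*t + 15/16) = 4*(t - 1)/(4*t - 5)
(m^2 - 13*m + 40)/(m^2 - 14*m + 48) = (m - 5)/(m - 6)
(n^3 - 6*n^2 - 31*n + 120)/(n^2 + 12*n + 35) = (n^2 - 11*n + 24)/(n + 7)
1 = 1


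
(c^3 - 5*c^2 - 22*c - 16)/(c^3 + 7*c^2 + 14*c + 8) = (c - 8)/(c + 4)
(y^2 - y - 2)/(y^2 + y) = (y - 2)/y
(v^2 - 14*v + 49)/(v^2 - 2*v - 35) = (v - 7)/(v + 5)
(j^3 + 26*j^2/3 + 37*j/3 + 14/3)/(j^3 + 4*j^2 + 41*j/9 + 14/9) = 3*(j + 7)/(3*j + 7)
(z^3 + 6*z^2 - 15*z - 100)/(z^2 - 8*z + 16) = (z^2 + 10*z + 25)/(z - 4)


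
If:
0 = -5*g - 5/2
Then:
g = -1/2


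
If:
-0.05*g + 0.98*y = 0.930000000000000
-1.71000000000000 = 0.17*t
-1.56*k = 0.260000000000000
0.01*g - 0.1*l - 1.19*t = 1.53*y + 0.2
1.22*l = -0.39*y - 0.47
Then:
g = 156.36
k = -0.17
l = -3.24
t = -10.06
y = 8.93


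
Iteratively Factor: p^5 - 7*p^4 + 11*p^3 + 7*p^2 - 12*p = (p - 4)*(p^4 - 3*p^3 - p^2 + 3*p) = (p - 4)*(p + 1)*(p^3 - 4*p^2 + 3*p) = (p - 4)*(p - 1)*(p + 1)*(p^2 - 3*p) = (p - 4)*(p - 3)*(p - 1)*(p + 1)*(p)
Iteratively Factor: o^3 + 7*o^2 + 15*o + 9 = (o + 3)*(o^2 + 4*o + 3) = (o + 1)*(o + 3)*(o + 3)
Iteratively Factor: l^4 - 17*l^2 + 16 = (l + 1)*(l^3 - l^2 - 16*l + 16) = (l - 1)*(l + 1)*(l^2 - 16) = (l - 4)*(l - 1)*(l + 1)*(l + 4)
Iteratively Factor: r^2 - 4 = (r - 2)*(r + 2)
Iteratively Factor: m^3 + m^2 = (m)*(m^2 + m) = m*(m + 1)*(m)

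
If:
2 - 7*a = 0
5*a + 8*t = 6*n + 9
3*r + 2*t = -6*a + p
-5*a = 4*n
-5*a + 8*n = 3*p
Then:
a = 2/7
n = -5/14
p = -10/7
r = -3/2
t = 19/28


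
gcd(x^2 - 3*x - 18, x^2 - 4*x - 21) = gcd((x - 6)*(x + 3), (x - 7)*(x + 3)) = x + 3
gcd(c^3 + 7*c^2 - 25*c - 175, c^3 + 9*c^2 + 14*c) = c + 7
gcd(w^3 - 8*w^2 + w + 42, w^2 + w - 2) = w + 2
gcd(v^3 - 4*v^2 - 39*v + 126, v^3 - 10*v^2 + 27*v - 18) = v - 3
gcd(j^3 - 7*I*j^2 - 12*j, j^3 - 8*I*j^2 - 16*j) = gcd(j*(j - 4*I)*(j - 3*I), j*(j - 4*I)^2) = j^2 - 4*I*j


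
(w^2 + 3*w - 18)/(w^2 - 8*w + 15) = (w + 6)/(w - 5)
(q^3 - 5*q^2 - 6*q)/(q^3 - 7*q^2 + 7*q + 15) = q*(q - 6)/(q^2 - 8*q + 15)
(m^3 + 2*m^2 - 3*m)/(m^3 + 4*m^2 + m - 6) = m/(m + 2)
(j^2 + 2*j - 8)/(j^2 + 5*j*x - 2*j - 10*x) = (j + 4)/(j + 5*x)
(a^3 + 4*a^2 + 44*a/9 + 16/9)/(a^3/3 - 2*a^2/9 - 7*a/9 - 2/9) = (9*a^3 + 36*a^2 + 44*a + 16)/(3*a^3 - 2*a^2 - 7*a - 2)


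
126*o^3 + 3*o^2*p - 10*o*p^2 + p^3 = (-7*o + p)*(-6*o + p)*(3*o + p)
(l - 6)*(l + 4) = l^2 - 2*l - 24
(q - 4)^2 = q^2 - 8*q + 16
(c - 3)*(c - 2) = c^2 - 5*c + 6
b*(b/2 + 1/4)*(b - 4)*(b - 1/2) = b^4/2 - 2*b^3 - b^2/8 + b/2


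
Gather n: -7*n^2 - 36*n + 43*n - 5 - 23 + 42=-7*n^2 + 7*n + 14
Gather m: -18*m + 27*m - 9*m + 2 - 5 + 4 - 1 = 0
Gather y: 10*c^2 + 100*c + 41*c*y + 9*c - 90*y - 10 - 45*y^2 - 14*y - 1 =10*c^2 + 109*c - 45*y^2 + y*(41*c - 104) - 11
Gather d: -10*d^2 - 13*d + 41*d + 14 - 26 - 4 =-10*d^2 + 28*d - 16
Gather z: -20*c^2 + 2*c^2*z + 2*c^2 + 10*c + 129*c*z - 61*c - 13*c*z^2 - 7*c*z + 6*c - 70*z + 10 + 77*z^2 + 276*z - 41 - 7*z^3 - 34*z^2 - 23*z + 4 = -18*c^2 - 45*c - 7*z^3 + z^2*(43 - 13*c) + z*(2*c^2 + 122*c + 183) - 27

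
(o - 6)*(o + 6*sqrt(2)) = o^2 - 6*o + 6*sqrt(2)*o - 36*sqrt(2)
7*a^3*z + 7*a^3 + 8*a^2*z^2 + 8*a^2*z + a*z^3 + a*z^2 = (a + z)*(7*a + z)*(a*z + a)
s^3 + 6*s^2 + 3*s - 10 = (s - 1)*(s + 2)*(s + 5)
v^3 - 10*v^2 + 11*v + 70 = (v - 7)*(v - 5)*(v + 2)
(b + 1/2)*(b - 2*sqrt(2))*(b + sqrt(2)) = b^3 - sqrt(2)*b^2 + b^2/2 - 4*b - sqrt(2)*b/2 - 2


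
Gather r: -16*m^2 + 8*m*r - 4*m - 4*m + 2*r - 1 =-16*m^2 - 8*m + r*(8*m + 2) - 1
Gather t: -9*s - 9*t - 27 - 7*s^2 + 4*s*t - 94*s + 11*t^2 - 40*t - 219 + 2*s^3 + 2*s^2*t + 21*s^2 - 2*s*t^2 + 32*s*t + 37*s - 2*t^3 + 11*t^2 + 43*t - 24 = 2*s^3 + 14*s^2 - 66*s - 2*t^3 + t^2*(22 - 2*s) + t*(2*s^2 + 36*s - 6) - 270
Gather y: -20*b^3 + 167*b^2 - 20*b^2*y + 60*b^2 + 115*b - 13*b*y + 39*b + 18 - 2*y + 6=-20*b^3 + 227*b^2 + 154*b + y*(-20*b^2 - 13*b - 2) + 24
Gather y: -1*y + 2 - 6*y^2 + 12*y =-6*y^2 + 11*y + 2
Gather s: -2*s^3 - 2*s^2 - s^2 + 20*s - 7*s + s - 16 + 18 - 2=-2*s^3 - 3*s^2 + 14*s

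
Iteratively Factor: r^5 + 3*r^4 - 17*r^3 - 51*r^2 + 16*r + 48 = (r + 4)*(r^4 - r^3 - 13*r^2 + r + 12) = (r + 1)*(r + 4)*(r^3 - 2*r^2 - 11*r + 12) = (r + 1)*(r + 3)*(r + 4)*(r^2 - 5*r + 4) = (r - 1)*(r + 1)*(r + 3)*(r + 4)*(r - 4)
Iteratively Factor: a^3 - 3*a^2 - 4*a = (a)*(a^2 - 3*a - 4) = a*(a + 1)*(a - 4)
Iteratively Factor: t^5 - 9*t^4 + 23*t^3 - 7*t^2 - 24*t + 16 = (t - 4)*(t^4 - 5*t^3 + 3*t^2 + 5*t - 4) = (t - 4)*(t + 1)*(t^3 - 6*t^2 + 9*t - 4) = (t - 4)*(t - 1)*(t + 1)*(t^2 - 5*t + 4) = (t - 4)^2*(t - 1)*(t + 1)*(t - 1)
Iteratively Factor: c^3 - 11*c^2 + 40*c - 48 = (c - 4)*(c^2 - 7*c + 12) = (c - 4)*(c - 3)*(c - 4)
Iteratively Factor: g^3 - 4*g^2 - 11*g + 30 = (g - 2)*(g^2 - 2*g - 15) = (g - 2)*(g + 3)*(g - 5)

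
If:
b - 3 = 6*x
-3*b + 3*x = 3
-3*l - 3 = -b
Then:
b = -9/5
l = -8/5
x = -4/5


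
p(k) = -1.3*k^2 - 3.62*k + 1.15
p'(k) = -2.6*k - 3.62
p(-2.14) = 2.94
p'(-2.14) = 1.94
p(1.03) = -3.96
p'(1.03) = -6.30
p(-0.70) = 3.05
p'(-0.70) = -1.80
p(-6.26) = -27.13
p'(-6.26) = 12.66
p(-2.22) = 2.78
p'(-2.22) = 2.15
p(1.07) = -4.21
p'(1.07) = -6.40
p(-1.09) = 3.55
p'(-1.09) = -0.79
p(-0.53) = 2.70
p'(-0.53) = -2.24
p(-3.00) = 0.31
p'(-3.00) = 4.18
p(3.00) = -21.41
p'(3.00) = -11.42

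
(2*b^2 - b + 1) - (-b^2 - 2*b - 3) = 3*b^2 + b + 4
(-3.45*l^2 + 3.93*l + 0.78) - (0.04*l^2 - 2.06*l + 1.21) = -3.49*l^2 + 5.99*l - 0.43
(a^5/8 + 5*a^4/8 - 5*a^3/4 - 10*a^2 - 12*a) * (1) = a^5/8 + 5*a^4/8 - 5*a^3/4 - 10*a^2 - 12*a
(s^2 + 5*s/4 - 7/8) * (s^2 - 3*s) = s^4 - 7*s^3/4 - 37*s^2/8 + 21*s/8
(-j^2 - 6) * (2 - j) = j^3 - 2*j^2 + 6*j - 12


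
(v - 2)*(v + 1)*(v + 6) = v^3 + 5*v^2 - 8*v - 12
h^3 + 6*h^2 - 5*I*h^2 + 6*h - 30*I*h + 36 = (h + 6)*(h - 6*I)*(h + I)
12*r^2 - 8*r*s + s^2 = (-6*r + s)*(-2*r + s)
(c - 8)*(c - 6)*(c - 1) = c^3 - 15*c^2 + 62*c - 48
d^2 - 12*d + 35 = (d - 7)*(d - 5)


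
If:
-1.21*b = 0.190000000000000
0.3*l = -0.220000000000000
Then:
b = -0.16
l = -0.73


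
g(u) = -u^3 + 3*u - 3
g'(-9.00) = -240.00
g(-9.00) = 699.00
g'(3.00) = -24.00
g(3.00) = -21.00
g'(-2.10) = -10.23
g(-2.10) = -0.04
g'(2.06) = -9.73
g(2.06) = -5.56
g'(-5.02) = -72.60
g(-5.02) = 108.45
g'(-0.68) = 1.61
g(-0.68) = -4.73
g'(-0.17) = 2.91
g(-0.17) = -3.51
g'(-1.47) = -3.48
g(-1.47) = -4.23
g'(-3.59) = -35.66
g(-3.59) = 32.50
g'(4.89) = -68.74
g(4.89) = -105.26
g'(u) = 3 - 3*u^2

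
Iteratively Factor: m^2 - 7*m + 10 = (m - 2)*(m - 5)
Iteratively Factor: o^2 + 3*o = (o)*(o + 3)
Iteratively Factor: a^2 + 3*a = (a)*(a + 3)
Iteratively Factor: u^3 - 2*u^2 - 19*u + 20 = (u + 4)*(u^2 - 6*u + 5) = (u - 5)*(u + 4)*(u - 1)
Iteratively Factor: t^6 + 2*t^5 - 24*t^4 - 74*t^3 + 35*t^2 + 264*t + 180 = (t + 3)*(t^5 - t^4 - 21*t^3 - 11*t^2 + 68*t + 60) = (t + 3)^2*(t^4 - 4*t^3 - 9*t^2 + 16*t + 20) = (t - 5)*(t + 3)^2*(t^3 + t^2 - 4*t - 4) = (t - 5)*(t + 2)*(t + 3)^2*(t^2 - t - 2) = (t - 5)*(t + 1)*(t + 2)*(t + 3)^2*(t - 2)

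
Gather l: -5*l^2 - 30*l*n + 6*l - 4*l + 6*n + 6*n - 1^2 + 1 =-5*l^2 + l*(2 - 30*n) + 12*n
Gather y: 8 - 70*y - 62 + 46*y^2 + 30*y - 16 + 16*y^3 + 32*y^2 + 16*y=16*y^3 + 78*y^2 - 24*y - 70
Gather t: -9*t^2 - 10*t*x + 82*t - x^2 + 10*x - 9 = -9*t^2 + t*(82 - 10*x) - x^2 + 10*x - 9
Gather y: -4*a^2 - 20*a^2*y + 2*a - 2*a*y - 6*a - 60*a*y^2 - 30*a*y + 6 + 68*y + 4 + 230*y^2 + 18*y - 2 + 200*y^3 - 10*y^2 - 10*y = -4*a^2 - 4*a + 200*y^3 + y^2*(220 - 60*a) + y*(-20*a^2 - 32*a + 76) + 8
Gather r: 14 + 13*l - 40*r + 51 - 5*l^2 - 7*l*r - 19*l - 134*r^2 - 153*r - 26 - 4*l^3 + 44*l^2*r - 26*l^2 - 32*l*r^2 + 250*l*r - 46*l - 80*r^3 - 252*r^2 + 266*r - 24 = -4*l^3 - 31*l^2 - 52*l - 80*r^3 + r^2*(-32*l - 386) + r*(44*l^2 + 243*l + 73) + 15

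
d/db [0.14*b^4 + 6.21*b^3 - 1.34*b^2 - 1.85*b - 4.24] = 0.56*b^3 + 18.63*b^2 - 2.68*b - 1.85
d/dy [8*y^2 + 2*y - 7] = 16*y + 2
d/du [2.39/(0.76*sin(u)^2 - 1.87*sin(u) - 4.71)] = (4.4693 - 3.6328*sin(u))*cos(u)/(-0.76*sin(u)^2 + 1.87*sin(u) + 4.71)^2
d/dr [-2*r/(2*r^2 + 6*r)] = (r + 3)^(-2)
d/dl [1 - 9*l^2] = -18*l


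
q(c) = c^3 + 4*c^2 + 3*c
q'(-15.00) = 558.00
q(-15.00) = -2520.00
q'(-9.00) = 174.00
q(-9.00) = -432.00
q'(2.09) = 32.82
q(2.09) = 32.87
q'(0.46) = 7.31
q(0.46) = 2.32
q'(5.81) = 150.75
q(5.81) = 348.58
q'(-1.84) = -1.56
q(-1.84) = 1.79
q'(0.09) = 3.74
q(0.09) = 0.30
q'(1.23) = 17.38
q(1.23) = 11.60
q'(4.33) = 93.89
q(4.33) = 169.17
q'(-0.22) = 1.39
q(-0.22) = -0.48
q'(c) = 3*c^2 + 8*c + 3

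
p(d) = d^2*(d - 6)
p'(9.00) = 135.00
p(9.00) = 243.00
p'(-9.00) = 351.00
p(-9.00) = -1215.00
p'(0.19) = -2.17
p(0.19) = -0.21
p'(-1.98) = 35.52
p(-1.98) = -31.28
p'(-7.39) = 252.52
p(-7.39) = -731.26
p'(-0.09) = 1.10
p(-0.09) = -0.05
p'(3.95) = -0.59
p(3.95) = -31.99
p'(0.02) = -0.24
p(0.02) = -0.00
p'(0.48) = -5.07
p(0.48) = -1.27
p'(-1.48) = 24.33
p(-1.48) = -16.38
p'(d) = d^2 + 2*d*(d - 6)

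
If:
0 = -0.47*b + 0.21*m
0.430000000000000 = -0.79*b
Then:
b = -0.54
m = -1.22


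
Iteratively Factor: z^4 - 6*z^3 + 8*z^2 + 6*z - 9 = (z - 3)*(z^3 - 3*z^2 - z + 3) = (z - 3)*(z - 1)*(z^2 - 2*z - 3) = (z - 3)^2*(z - 1)*(z + 1)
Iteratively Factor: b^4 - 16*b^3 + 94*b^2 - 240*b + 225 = (b - 3)*(b^3 - 13*b^2 + 55*b - 75) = (b - 5)*(b - 3)*(b^2 - 8*b + 15) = (b - 5)^2*(b - 3)*(b - 3)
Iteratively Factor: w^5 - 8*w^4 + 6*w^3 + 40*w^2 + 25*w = (w + 1)*(w^4 - 9*w^3 + 15*w^2 + 25*w) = (w + 1)^2*(w^3 - 10*w^2 + 25*w) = w*(w + 1)^2*(w^2 - 10*w + 25) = w*(w - 5)*(w + 1)^2*(w - 5)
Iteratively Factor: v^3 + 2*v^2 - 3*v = (v)*(v^2 + 2*v - 3) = v*(v - 1)*(v + 3)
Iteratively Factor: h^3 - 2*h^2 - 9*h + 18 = (h + 3)*(h^2 - 5*h + 6) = (h - 3)*(h + 3)*(h - 2)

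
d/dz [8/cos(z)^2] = 16*sin(z)/cos(z)^3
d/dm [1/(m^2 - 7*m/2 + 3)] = 2*(7 - 4*m)/(2*m^2 - 7*m + 6)^2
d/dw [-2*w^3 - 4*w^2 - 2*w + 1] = -6*w^2 - 8*w - 2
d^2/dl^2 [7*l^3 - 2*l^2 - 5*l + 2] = 42*l - 4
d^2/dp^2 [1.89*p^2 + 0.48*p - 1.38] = 3.78000000000000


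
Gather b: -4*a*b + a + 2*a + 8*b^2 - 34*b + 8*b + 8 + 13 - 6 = 3*a + 8*b^2 + b*(-4*a - 26) + 15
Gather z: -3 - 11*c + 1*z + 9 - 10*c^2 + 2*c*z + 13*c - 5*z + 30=-10*c^2 + 2*c + z*(2*c - 4) + 36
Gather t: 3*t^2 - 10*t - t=3*t^2 - 11*t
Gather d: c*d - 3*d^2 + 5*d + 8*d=-3*d^2 + d*(c + 13)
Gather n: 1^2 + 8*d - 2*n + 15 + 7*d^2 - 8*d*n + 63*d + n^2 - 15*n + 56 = 7*d^2 + 71*d + n^2 + n*(-8*d - 17) + 72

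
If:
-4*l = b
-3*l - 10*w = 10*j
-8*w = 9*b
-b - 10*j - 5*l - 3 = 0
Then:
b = -12/47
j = -72/235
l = 3/47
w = 27/94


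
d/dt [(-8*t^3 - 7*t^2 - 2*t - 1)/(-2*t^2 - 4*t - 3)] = 2*(8*t^4 + 32*t^3 + 48*t^2 + 19*t + 1)/(4*t^4 + 16*t^3 + 28*t^2 + 24*t + 9)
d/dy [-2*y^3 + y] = 1 - 6*y^2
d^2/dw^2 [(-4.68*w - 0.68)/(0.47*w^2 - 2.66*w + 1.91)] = (-(0.94*w - 2.66)*(1.88*w - 5.32)*(4.68*w + 0.68) + (13.1976*w - 24.2584)*(0.47*w^2 - 2.66*w + 1.91))/(0.47*w^2 - 2.66*w + 1.91)^3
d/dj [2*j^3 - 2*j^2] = 2*j*(3*j - 2)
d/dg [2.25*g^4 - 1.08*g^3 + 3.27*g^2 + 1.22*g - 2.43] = 9.0*g^3 - 3.24*g^2 + 6.54*g + 1.22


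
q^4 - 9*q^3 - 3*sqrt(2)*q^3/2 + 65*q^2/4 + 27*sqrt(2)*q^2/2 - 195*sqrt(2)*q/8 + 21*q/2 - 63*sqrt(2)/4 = (q - 6)*(q - 7/2)*(q + 1/2)*(q - 3*sqrt(2)/2)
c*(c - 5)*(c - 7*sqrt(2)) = c^3 - 7*sqrt(2)*c^2 - 5*c^2 + 35*sqrt(2)*c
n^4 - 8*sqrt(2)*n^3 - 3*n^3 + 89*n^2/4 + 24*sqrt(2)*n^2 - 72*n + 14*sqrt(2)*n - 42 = (n - 7/2)*(n + 1/2)*(n - 6*sqrt(2))*(n - 2*sqrt(2))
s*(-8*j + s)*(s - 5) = -8*j*s^2 + 40*j*s + s^3 - 5*s^2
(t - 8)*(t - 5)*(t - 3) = t^3 - 16*t^2 + 79*t - 120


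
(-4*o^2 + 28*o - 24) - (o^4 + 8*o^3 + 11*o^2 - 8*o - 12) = -o^4 - 8*o^3 - 15*o^2 + 36*o - 12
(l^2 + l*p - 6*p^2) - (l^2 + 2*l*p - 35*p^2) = -l*p + 29*p^2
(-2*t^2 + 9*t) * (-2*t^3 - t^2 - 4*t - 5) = 4*t^5 - 16*t^4 - t^3 - 26*t^2 - 45*t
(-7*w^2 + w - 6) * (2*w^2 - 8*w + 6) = -14*w^4 + 58*w^3 - 62*w^2 + 54*w - 36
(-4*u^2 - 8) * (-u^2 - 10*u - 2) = 4*u^4 + 40*u^3 + 16*u^2 + 80*u + 16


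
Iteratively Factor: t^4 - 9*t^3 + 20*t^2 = (t)*(t^3 - 9*t^2 + 20*t) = t*(t - 5)*(t^2 - 4*t) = t*(t - 5)*(t - 4)*(t)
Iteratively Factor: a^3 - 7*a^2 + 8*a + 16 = (a + 1)*(a^2 - 8*a + 16) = (a - 4)*(a + 1)*(a - 4)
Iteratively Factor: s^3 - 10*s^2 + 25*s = (s)*(s^2 - 10*s + 25) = s*(s - 5)*(s - 5)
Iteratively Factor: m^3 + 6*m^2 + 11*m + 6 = (m + 3)*(m^2 + 3*m + 2) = (m + 2)*(m + 3)*(m + 1)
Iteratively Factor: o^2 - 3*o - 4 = (o + 1)*(o - 4)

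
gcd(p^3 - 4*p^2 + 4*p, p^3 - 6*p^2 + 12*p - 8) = p^2 - 4*p + 4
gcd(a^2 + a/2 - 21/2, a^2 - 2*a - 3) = a - 3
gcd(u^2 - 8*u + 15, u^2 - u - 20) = u - 5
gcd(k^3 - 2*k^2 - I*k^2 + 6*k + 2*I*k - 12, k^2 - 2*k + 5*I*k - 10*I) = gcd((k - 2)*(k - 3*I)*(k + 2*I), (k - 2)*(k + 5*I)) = k - 2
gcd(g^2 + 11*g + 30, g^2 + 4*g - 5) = g + 5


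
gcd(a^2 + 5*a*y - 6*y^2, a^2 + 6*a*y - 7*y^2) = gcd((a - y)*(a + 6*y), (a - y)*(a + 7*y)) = -a + y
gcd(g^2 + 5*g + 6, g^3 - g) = 1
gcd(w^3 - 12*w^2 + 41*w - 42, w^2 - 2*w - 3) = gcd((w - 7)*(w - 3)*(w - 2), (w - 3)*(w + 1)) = w - 3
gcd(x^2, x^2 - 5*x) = x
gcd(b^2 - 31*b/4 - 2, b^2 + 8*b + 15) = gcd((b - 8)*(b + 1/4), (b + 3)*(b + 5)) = 1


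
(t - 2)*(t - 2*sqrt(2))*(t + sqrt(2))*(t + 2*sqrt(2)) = t^4 - 2*t^3 + sqrt(2)*t^3 - 8*t^2 - 2*sqrt(2)*t^2 - 8*sqrt(2)*t + 16*t + 16*sqrt(2)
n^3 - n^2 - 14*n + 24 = (n - 3)*(n - 2)*(n + 4)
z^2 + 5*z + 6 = (z + 2)*(z + 3)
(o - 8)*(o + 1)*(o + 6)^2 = o^4 + 5*o^3 - 56*o^2 - 348*o - 288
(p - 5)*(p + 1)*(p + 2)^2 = p^4 - 17*p^2 - 36*p - 20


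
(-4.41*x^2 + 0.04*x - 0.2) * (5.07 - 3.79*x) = 16.7139*x^3 - 22.5103*x^2 + 0.9608*x - 1.014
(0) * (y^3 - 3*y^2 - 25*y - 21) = 0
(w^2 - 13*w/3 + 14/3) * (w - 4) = w^3 - 25*w^2/3 + 22*w - 56/3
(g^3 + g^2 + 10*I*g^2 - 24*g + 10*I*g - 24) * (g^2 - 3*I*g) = g^5 + g^4 + 7*I*g^4 + 6*g^3 + 7*I*g^3 + 6*g^2 + 72*I*g^2 + 72*I*g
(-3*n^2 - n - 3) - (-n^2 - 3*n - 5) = -2*n^2 + 2*n + 2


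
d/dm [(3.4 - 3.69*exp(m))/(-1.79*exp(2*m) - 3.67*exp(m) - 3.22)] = (-6.6051*exp(2*m) + 12.172*exp(m) + 24.3598)*exp(m)/(3.2041*exp(4*m) + 13.1386*exp(3*m) + 24.9965*exp(2*m) + 23.6348*exp(m) + 10.3684)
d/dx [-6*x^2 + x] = 1 - 12*x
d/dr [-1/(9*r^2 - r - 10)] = (18*r - 1)/(-9*r^2 + r + 10)^2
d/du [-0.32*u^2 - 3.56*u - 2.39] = -0.64*u - 3.56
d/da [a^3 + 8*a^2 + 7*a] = 3*a^2 + 16*a + 7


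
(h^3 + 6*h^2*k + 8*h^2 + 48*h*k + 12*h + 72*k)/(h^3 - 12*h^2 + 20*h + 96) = (h^2 + 6*h*k + 6*h + 36*k)/(h^2 - 14*h + 48)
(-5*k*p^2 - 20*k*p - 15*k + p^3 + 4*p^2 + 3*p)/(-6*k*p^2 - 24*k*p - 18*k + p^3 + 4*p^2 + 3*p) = (-5*k + p)/(-6*k + p)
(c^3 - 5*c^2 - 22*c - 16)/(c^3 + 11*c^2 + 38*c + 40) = (c^2 - 7*c - 8)/(c^2 + 9*c + 20)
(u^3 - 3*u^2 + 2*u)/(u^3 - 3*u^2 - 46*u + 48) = u*(u - 2)/(u^2 - 2*u - 48)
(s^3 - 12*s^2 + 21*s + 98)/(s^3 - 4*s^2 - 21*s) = (s^2 - 5*s - 14)/(s*(s + 3))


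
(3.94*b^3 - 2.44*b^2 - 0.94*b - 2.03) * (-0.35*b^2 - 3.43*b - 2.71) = -1.379*b^5 - 12.6602*b^4 - 1.9792*b^3 + 10.5471*b^2 + 9.5103*b + 5.5013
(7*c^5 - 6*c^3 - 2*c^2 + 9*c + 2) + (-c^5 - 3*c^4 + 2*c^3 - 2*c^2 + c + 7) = 6*c^5 - 3*c^4 - 4*c^3 - 4*c^2 + 10*c + 9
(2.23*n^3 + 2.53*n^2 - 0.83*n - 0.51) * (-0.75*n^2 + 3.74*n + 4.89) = -1.6725*n^5 + 6.4427*n^4 + 20.9894*n^3 + 9.65*n^2 - 5.9661*n - 2.4939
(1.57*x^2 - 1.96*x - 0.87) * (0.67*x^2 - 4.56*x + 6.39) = 1.0519*x^4 - 8.4724*x^3 + 18.387*x^2 - 8.5572*x - 5.5593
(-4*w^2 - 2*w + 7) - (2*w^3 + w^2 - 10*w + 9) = -2*w^3 - 5*w^2 + 8*w - 2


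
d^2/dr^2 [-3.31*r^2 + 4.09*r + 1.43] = -6.62000000000000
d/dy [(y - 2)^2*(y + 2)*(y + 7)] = 4*y^3 + 15*y^2 - 36*y - 20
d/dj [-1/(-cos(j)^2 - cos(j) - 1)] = (2*cos(j) + 1)*sin(j)/(cos(j)^2 + cos(j) + 1)^2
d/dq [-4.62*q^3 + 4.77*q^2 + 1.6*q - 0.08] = -13.86*q^2 + 9.54*q + 1.6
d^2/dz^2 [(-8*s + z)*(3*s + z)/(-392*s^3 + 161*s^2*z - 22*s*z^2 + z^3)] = 2*(23*s + z)/(2401*s^4 - 1372*s^3*z + 294*s^2*z^2 - 28*s*z^3 + z^4)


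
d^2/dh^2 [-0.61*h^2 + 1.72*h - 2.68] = -1.22000000000000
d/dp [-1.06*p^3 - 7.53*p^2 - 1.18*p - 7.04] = -3.18*p^2 - 15.06*p - 1.18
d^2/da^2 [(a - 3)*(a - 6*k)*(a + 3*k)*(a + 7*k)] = 12*a^2 + 24*a*k - 18*a - 78*k^2 - 24*k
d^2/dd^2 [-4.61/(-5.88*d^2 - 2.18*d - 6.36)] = (-318.775968*d^2 - 118.185648*d + 4.61*(11.76*d + 2.18)*(23.52*d + 4.36) - 344.798496)/(5.88*d^2 + 2.18*d + 6.36)^3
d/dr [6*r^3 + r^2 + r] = 18*r^2 + 2*r + 1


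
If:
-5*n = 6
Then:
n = -6/5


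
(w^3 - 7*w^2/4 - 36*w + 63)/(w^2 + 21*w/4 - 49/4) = (w^2 - 36)/(w + 7)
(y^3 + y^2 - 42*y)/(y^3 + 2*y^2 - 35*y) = (y - 6)/(y - 5)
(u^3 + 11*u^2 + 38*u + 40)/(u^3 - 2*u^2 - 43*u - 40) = (u^2 + 6*u + 8)/(u^2 - 7*u - 8)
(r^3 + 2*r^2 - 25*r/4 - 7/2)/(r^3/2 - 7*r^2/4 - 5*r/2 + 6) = (4*r^3 + 8*r^2 - 25*r - 14)/(2*r^3 - 7*r^2 - 10*r + 24)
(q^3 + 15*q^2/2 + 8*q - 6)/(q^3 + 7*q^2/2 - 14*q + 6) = (q + 2)/(q - 2)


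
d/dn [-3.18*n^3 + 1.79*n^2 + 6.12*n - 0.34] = -9.54*n^2 + 3.58*n + 6.12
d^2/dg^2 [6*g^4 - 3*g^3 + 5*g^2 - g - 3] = 72*g^2 - 18*g + 10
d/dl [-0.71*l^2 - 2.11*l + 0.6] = -1.42*l - 2.11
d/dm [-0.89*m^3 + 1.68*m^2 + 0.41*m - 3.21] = -2.67*m^2 + 3.36*m + 0.41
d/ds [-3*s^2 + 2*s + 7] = 2 - 6*s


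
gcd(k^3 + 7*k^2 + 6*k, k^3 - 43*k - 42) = k^2 + 7*k + 6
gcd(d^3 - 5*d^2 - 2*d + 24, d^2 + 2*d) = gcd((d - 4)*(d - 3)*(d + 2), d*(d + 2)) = d + 2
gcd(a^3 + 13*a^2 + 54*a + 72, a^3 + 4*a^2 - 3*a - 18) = a + 3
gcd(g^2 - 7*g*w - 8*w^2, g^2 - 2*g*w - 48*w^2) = -g + 8*w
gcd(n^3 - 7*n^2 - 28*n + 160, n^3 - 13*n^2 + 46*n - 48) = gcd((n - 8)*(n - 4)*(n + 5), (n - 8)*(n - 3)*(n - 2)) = n - 8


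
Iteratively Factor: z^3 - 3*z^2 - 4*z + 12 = (z - 3)*(z^2 - 4) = (z - 3)*(z + 2)*(z - 2)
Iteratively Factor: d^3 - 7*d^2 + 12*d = (d - 3)*(d^2 - 4*d) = d*(d - 3)*(d - 4)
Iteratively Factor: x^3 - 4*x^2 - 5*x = (x - 5)*(x^2 + x) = x*(x - 5)*(x + 1)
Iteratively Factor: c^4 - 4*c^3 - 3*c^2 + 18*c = (c)*(c^3 - 4*c^2 - 3*c + 18) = c*(c - 3)*(c^2 - c - 6) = c*(c - 3)*(c + 2)*(c - 3)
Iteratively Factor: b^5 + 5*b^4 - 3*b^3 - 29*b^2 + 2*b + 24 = (b + 3)*(b^4 + 2*b^3 - 9*b^2 - 2*b + 8) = (b + 3)*(b + 4)*(b^3 - 2*b^2 - b + 2) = (b - 1)*(b + 3)*(b + 4)*(b^2 - b - 2) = (b - 1)*(b + 1)*(b + 3)*(b + 4)*(b - 2)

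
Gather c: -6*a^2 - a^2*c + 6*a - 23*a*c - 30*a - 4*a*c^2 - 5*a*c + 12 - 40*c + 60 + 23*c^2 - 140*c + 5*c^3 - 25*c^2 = -6*a^2 - 24*a + 5*c^3 + c^2*(-4*a - 2) + c*(-a^2 - 28*a - 180) + 72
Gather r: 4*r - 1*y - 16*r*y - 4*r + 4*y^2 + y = -16*r*y + 4*y^2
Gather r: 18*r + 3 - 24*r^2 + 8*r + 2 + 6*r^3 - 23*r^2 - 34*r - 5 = 6*r^3 - 47*r^2 - 8*r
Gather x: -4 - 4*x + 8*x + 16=4*x + 12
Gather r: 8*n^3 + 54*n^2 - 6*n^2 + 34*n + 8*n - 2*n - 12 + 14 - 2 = 8*n^3 + 48*n^2 + 40*n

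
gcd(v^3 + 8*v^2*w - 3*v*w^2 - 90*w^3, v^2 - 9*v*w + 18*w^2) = v - 3*w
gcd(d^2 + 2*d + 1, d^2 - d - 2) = d + 1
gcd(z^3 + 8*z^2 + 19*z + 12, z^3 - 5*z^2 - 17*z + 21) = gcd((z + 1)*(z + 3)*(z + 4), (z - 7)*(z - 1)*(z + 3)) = z + 3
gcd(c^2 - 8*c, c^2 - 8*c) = c^2 - 8*c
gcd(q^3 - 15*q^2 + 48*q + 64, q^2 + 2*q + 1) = q + 1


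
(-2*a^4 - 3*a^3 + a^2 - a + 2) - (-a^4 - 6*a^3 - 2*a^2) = -a^4 + 3*a^3 + 3*a^2 - a + 2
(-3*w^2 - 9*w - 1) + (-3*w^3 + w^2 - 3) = -3*w^3 - 2*w^2 - 9*w - 4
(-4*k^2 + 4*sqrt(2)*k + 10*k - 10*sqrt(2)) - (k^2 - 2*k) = -5*k^2 + 4*sqrt(2)*k + 12*k - 10*sqrt(2)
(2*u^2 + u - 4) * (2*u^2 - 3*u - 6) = 4*u^4 - 4*u^3 - 23*u^2 + 6*u + 24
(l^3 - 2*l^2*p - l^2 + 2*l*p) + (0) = l^3 - 2*l^2*p - l^2 + 2*l*p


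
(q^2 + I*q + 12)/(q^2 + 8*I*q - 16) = (q - 3*I)/(q + 4*I)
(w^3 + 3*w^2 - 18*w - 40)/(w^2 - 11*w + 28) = (w^2 + 7*w + 10)/(w - 7)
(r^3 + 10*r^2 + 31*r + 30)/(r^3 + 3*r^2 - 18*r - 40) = (r + 3)/(r - 4)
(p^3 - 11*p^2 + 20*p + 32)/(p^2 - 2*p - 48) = (p^2 - 3*p - 4)/(p + 6)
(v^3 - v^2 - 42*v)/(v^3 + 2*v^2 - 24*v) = (v - 7)/(v - 4)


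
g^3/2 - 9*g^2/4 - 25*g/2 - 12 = (g/2 + 1)*(g - 8)*(g + 3/2)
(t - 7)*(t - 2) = t^2 - 9*t + 14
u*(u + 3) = u^2 + 3*u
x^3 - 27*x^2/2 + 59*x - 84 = (x - 6)*(x - 4)*(x - 7/2)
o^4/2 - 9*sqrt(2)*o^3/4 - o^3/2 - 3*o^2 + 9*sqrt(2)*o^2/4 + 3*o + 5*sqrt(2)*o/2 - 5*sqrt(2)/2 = (o/2 + sqrt(2)/2)*(o - 1)*(o - 5*sqrt(2))*(o - sqrt(2)/2)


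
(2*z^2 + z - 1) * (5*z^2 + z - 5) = 10*z^4 + 7*z^3 - 14*z^2 - 6*z + 5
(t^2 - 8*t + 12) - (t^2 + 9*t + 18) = -17*t - 6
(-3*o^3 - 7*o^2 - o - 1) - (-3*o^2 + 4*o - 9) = -3*o^3 - 4*o^2 - 5*o + 8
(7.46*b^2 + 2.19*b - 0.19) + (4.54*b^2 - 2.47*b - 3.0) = 12.0*b^2 - 0.28*b - 3.19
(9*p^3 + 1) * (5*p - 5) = 45*p^4 - 45*p^3 + 5*p - 5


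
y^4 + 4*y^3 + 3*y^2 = y^2*(y + 1)*(y + 3)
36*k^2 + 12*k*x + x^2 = (6*k + x)^2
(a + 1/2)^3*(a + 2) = a^4 + 7*a^3/2 + 15*a^2/4 + 13*a/8 + 1/4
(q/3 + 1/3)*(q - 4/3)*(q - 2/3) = q^3/3 - q^2/3 - 10*q/27 + 8/27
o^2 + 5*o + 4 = (o + 1)*(o + 4)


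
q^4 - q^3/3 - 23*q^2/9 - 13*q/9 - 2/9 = (q - 2)*(q + 1/3)^2*(q + 1)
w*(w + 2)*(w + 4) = w^3 + 6*w^2 + 8*w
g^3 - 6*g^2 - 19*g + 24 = (g - 8)*(g - 1)*(g + 3)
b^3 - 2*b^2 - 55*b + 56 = (b - 8)*(b - 1)*(b + 7)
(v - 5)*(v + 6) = v^2 + v - 30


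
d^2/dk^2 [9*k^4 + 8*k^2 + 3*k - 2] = 108*k^2 + 16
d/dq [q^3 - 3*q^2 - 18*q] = 3*q^2 - 6*q - 18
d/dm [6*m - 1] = 6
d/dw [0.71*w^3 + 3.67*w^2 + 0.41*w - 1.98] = 2.13*w^2 + 7.34*w + 0.41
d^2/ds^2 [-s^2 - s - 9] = -2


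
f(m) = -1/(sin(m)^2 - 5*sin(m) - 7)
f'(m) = -(-2*sin(m)*cos(m) + 5*cos(m))/(sin(m)^2 - 5*sin(m) - 7)^2 = (2*sin(m) - 5)*cos(m)/(5*sin(m) + cos(m)^2 + 6)^2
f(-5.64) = 0.10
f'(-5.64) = -0.03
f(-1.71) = 0.94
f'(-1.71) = 0.85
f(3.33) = 0.17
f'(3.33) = 0.15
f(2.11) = 0.09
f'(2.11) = 0.02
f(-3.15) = 0.14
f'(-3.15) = 0.10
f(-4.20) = 0.09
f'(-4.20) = 0.01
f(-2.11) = 0.51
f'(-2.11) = 0.89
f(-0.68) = 0.29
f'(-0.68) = -0.41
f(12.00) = 0.25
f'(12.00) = -0.32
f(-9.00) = 0.21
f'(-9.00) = 0.23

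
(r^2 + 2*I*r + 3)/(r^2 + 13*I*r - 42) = (r^2 + 2*I*r + 3)/(r^2 + 13*I*r - 42)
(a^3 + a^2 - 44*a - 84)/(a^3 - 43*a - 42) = (a + 2)/(a + 1)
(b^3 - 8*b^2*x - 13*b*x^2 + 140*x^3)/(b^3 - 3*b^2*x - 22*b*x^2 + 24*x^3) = (b^2 - 12*b*x + 35*x^2)/(b^2 - 7*b*x + 6*x^2)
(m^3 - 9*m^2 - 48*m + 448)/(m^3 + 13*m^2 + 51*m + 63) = (m^2 - 16*m + 64)/(m^2 + 6*m + 9)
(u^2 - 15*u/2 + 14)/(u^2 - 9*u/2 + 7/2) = (u - 4)/(u - 1)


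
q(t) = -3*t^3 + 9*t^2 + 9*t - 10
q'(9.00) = -558.00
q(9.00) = -1387.00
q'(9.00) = -558.00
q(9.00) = -1387.00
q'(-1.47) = -36.91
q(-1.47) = 5.75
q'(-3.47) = -161.83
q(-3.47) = 192.48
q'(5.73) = -183.36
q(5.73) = -227.33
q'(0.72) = 17.29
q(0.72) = 0.03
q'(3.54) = -40.06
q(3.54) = 1.56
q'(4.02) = -64.08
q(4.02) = -23.27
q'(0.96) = 17.99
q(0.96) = 4.28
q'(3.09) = -21.31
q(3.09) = 15.23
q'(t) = -9*t^2 + 18*t + 9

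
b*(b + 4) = b^2 + 4*b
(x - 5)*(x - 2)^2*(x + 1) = x^4 - 8*x^3 + 15*x^2 + 4*x - 20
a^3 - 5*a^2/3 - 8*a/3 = a*(a - 8/3)*(a + 1)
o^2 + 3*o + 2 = (o + 1)*(o + 2)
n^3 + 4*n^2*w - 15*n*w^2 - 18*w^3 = (n - 3*w)*(n + w)*(n + 6*w)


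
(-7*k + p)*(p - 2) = -7*k*p + 14*k + p^2 - 2*p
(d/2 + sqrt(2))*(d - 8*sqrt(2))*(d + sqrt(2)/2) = d^3/2 - 11*sqrt(2)*d^2/4 - 19*d - 8*sqrt(2)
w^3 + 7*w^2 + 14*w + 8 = (w + 1)*(w + 2)*(w + 4)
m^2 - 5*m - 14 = (m - 7)*(m + 2)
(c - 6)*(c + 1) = c^2 - 5*c - 6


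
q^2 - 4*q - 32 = (q - 8)*(q + 4)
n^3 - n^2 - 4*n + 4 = (n - 2)*(n - 1)*(n + 2)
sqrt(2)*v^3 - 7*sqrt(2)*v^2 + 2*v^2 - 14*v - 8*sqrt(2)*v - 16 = (v - 8)*(v + sqrt(2))*(sqrt(2)*v + sqrt(2))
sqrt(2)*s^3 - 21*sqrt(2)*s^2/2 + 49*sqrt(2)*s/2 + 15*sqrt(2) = (s - 6)*(s - 5)*(sqrt(2)*s + sqrt(2)/2)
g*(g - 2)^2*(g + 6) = g^4 + 2*g^3 - 20*g^2 + 24*g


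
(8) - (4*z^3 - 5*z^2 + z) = -4*z^3 + 5*z^2 - z + 8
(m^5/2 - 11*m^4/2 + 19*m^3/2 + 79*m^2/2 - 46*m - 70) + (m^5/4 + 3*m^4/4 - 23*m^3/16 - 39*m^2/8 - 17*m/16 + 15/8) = 3*m^5/4 - 19*m^4/4 + 129*m^3/16 + 277*m^2/8 - 753*m/16 - 545/8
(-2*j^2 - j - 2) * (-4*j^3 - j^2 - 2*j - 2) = 8*j^5 + 6*j^4 + 13*j^3 + 8*j^2 + 6*j + 4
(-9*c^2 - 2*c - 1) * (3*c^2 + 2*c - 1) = -27*c^4 - 24*c^3 + 2*c^2 + 1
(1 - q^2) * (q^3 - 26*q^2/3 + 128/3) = -q^5 + 26*q^4/3 + q^3 - 154*q^2/3 + 128/3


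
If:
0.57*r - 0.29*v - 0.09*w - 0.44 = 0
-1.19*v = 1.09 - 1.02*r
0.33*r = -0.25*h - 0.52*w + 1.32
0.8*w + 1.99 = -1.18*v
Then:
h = 7.86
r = 0.17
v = -0.77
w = -1.35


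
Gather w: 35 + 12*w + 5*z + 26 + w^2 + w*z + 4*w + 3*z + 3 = w^2 + w*(z + 16) + 8*z + 64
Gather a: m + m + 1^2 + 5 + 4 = 2*m + 10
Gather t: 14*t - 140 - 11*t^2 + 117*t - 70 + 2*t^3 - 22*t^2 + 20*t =2*t^3 - 33*t^2 + 151*t - 210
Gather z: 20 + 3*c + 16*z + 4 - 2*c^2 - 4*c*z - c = -2*c^2 + 2*c + z*(16 - 4*c) + 24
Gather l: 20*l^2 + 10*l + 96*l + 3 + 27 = 20*l^2 + 106*l + 30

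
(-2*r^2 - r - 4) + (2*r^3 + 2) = 2*r^3 - 2*r^2 - r - 2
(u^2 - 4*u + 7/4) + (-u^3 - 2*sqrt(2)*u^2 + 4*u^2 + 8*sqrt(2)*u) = -u^3 - 2*sqrt(2)*u^2 + 5*u^2 - 4*u + 8*sqrt(2)*u + 7/4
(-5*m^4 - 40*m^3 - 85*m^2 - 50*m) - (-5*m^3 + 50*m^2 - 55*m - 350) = -5*m^4 - 35*m^3 - 135*m^2 + 5*m + 350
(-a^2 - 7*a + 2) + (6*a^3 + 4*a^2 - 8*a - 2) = 6*a^3 + 3*a^2 - 15*a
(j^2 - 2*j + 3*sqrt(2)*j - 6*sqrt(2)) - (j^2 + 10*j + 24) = -12*j + 3*sqrt(2)*j - 24 - 6*sqrt(2)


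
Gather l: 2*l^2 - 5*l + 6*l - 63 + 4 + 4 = 2*l^2 + l - 55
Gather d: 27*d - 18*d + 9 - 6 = 9*d + 3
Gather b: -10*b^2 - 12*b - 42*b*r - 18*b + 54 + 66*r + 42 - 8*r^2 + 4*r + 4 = -10*b^2 + b*(-42*r - 30) - 8*r^2 + 70*r + 100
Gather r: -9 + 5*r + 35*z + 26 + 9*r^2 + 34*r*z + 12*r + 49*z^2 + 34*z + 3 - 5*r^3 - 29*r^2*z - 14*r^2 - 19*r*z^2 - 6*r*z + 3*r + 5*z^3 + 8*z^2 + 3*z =-5*r^3 + r^2*(-29*z - 5) + r*(-19*z^2 + 28*z + 20) + 5*z^3 + 57*z^2 + 72*z + 20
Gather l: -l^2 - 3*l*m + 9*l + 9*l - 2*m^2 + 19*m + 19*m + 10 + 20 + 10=-l^2 + l*(18 - 3*m) - 2*m^2 + 38*m + 40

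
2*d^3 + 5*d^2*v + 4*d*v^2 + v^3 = (d + v)^2*(2*d + v)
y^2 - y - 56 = (y - 8)*(y + 7)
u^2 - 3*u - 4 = (u - 4)*(u + 1)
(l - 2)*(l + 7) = l^2 + 5*l - 14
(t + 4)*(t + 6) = t^2 + 10*t + 24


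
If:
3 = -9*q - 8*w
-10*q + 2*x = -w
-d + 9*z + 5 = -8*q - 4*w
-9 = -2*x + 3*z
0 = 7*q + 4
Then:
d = -2433/56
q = -4/7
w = 15/56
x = -335/112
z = -839/168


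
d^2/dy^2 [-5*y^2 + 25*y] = -10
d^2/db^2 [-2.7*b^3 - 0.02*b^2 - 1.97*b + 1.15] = -16.2*b - 0.04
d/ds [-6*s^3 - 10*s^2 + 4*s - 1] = -18*s^2 - 20*s + 4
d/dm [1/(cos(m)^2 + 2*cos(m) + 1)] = 2*sin(m)/(cos(m) + 1)^3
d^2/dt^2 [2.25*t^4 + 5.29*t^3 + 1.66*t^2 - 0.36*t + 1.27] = 27.0*t^2 + 31.74*t + 3.32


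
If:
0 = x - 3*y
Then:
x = 3*y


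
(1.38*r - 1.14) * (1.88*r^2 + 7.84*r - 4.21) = 2.5944*r^3 + 8.676*r^2 - 14.7474*r + 4.7994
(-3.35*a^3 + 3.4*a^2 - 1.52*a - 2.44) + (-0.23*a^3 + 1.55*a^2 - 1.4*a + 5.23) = -3.58*a^3 + 4.95*a^2 - 2.92*a + 2.79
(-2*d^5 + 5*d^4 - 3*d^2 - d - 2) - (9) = -2*d^5 + 5*d^4 - 3*d^2 - d - 11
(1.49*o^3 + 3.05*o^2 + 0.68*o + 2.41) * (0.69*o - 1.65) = 1.0281*o^4 - 0.354*o^3 - 4.5633*o^2 + 0.5409*o - 3.9765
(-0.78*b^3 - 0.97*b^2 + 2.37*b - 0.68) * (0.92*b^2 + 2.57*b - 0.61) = -0.7176*b^5 - 2.897*b^4 + 0.1633*b^3 + 6.057*b^2 - 3.1933*b + 0.4148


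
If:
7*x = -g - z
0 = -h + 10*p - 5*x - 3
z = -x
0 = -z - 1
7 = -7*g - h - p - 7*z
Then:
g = -6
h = 412/11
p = 50/11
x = 1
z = -1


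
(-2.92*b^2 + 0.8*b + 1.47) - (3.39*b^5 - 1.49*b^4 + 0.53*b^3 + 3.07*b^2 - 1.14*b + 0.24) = -3.39*b^5 + 1.49*b^4 - 0.53*b^3 - 5.99*b^2 + 1.94*b + 1.23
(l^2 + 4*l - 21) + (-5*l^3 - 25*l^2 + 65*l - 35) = -5*l^3 - 24*l^2 + 69*l - 56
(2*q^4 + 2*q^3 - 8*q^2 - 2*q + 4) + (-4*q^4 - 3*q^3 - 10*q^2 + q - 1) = -2*q^4 - q^3 - 18*q^2 - q + 3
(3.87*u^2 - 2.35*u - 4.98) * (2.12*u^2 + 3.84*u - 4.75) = 8.2044*u^4 + 9.8788*u^3 - 37.9641*u^2 - 7.9607*u + 23.655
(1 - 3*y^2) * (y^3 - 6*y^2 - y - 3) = -3*y^5 + 18*y^4 + 4*y^3 + 3*y^2 - y - 3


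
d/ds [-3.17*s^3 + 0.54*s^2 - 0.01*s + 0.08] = -9.51*s^2 + 1.08*s - 0.01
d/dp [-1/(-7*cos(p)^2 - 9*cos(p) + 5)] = (14*cos(p) + 9)*sin(p)/(7*cos(p)^2 + 9*cos(p) - 5)^2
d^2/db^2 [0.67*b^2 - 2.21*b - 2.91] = 1.34000000000000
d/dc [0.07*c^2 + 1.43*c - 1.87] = 0.14*c + 1.43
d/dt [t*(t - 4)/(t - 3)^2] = 2*(6 - t)/(t^3 - 9*t^2 + 27*t - 27)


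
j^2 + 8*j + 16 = (j + 4)^2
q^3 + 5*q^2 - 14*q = q*(q - 2)*(q + 7)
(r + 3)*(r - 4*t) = r^2 - 4*r*t + 3*r - 12*t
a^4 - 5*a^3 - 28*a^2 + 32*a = a*(a - 8)*(a - 1)*(a + 4)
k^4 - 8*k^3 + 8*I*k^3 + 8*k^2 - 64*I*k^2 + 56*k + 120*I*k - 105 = (k - 5)*(k - 3)*(k + I)*(k + 7*I)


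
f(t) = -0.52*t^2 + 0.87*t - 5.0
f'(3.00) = -2.25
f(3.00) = -7.07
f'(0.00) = 0.87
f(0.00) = -5.00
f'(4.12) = -3.41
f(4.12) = -10.24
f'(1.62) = -0.81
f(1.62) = -4.96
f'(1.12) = -0.29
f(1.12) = -4.68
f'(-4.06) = 5.09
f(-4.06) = -17.10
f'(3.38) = -2.65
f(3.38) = -8.00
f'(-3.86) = 4.88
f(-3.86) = -16.11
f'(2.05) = -1.26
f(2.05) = -5.40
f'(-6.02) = 7.13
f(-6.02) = -29.08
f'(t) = 0.87 - 1.04*t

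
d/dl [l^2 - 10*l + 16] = 2*l - 10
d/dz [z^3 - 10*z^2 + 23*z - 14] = 3*z^2 - 20*z + 23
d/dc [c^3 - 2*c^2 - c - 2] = 3*c^2 - 4*c - 1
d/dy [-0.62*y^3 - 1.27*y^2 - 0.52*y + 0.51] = -1.86*y^2 - 2.54*y - 0.52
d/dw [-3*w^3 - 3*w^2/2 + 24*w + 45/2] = -9*w^2 - 3*w + 24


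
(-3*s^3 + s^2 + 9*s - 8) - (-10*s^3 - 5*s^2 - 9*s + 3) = 7*s^3 + 6*s^2 + 18*s - 11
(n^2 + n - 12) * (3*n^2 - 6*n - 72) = 3*n^4 - 3*n^3 - 114*n^2 + 864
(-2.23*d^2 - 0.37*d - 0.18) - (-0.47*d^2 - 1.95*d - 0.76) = -1.76*d^2 + 1.58*d + 0.58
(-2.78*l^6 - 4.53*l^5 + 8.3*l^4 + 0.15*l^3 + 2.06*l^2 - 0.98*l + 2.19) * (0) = 0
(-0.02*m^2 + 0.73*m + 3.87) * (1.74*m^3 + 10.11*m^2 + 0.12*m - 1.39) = -0.0348*m^5 + 1.068*m^4 + 14.1117*m^3 + 39.2411*m^2 - 0.5503*m - 5.3793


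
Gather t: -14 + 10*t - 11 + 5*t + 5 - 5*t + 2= 10*t - 18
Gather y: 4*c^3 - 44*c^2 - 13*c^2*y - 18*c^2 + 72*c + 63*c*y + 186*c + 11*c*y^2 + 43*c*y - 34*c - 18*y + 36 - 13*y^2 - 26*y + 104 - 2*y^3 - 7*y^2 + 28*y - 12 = 4*c^3 - 62*c^2 + 224*c - 2*y^3 + y^2*(11*c - 20) + y*(-13*c^2 + 106*c - 16) + 128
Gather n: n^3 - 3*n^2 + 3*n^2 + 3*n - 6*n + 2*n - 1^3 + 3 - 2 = n^3 - n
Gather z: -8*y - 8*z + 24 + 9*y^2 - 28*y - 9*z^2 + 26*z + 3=9*y^2 - 36*y - 9*z^2 + 18*z + 27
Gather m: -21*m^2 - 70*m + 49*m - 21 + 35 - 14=-21*m^2 - 21*m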